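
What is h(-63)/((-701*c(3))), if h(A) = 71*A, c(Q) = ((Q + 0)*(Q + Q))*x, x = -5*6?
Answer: -497/42060 ≈ -0.011816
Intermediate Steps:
x = -30
c(Q) = -60*Q² (c(Q) = ((Q + 0)*(Q + Q))*(-30) = (Q*(2*Q))*(-30) = (2*Q²)*(-30) = -60*Q²)
h(-63)/((-701*c(3))) = (71*(-63))/((-(-42060)*3²)) = -4473/((-(-42060)*9)) = -4473/((-701*(-540))) = -4473/378540 = -4473*1/378540 = -497/42060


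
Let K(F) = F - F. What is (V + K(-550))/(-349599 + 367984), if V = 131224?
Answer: 131224/18385 ≈ 7.1376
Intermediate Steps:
K(F) = 0
(V + K(-550))/(-349599 + 367984) = (131224 + 0)/(-349599 + 367984) = 131224/18385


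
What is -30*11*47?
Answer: -15510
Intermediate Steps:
-30*11*47 = -330*47 = -15510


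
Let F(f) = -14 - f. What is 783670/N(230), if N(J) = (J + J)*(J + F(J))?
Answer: -78367/644 ≈ -121.69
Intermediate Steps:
N(J) = -28*J (N(J) = (J + J)*(J + (-14 - J)) = (2*J)*(-14) = -28*J)
783670/N(230) = 783670/((-28*230)) = 783670/(-6440) = 783670*(-1/6440) = -78367/644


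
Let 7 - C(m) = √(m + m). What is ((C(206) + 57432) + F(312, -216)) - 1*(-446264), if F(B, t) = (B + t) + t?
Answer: 503583 - 2*√103 ≈ 5.0356e+5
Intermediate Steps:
F(B, t) = B + 2*t
C(m) = 7 - √2*√m (C(m) = 7 - √(m + m) = 7 - √(2*m) = 7 - √2*√m)
((C(206) + 57432) + F(312, -216)) - 1*(-446264) = (((7 - √2*√206) + 57432) + (312 + 2*(-216))) - 1*(-446264) = (((7 - 2*√103) + 57432) + (312 - 432)) + 446264 = ((57439 - 2*√103) - 120) + 446264 = (57319 - 2*√103) + 446264 = 503583 - 2*√103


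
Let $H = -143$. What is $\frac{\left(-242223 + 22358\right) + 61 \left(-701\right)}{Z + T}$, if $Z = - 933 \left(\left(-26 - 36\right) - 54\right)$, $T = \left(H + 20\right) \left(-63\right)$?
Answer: $- \frac{87542}{38659} \approx -2.2645$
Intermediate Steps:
$T = 7749$ ($T = \left(-143 + 20\right) \left(-63\right) = \left(-123\right) \left(-63\right) = 7749$)
$Z = 108228$ ($Z = - 933 \left(-62 - 54\right) = \left(-933\right) \left(-116\right) = 108228$)
$\frac{\left(-242223 + 22358\right) + 61 \left(-701\right)}{Z + T} = \frac{\left(-242223 + 22358\right) + 61 \left(-701\right)}{108228 + 7749} = \frac{-219865 - 42761}{115977} = \left(-262626\right) \frac{1}{115977} = - \frac{87542}{38659}$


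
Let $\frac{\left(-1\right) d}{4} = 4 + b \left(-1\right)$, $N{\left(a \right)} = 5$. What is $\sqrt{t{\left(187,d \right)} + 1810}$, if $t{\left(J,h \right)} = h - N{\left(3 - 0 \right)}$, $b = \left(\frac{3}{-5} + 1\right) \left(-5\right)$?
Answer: $\sqrt{1781} \approx 42.202$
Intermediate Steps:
$b = -2$ ($b = \left(3 \left(- \frac{1}{5}\right) + 1\right) \left(-5\right) = \left(- \frac{3}{5} + 1\right) \left(-5\right) = \frac{2}{5} \left(-5\right) = -2$)
$d = -24$ ($d = - 4 \left(4 - -2\right) = - 4 \left(4 + 2\right) = \left(-4\right) 6 = -24$)
$t{\left(J,h \right)} = -5 + h$ ($t{\left(J,h \right)} = h - 5 = -5 + h$)
$\sqrt{t{\left(187,d \right)} + 1810} = \sqrt{\left(-5 - 24\right) + 1810} = \sqrt{-29 + 1810} = \sqrt{1781}$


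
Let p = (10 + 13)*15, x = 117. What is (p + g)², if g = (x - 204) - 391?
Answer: 17689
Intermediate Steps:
g = -478 (g = (117 - 204) - 391 = -87 - 391 = -478)
p = 345 (p = 23*15 = 345)
(p + g)² = (345 - 478)² = (-133)² = 17689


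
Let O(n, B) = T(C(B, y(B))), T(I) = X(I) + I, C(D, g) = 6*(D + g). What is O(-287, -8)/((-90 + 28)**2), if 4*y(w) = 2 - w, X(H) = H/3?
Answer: -11/961 ≈ -0.011446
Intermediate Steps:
X(H) = H/3 (X(H) = H*(1/3) = H/3)
y(w) = 1/2 - w/4 (y(w) = (2 - w)/4 = 1/2 - w/4)
C(D, g) = 6*D + 6*g
T(I) = 4*I/3 (T(I) = I/3 + I = 4*I/3)
O(n, B) = 4 + 6*B (O(n, B) = 4*(6*B + 6*(1/2 - B/4))/3 = 4*(6*B + (3 - 3*B/2))/3 = 4*(3 + 9*B/2)/3 = 4 + 6*B)
O(-287, -8)/((-90 + 28)**2) = (4 + 6*(-8))/((-90 + 28)**2) = (4 - 48)/((-62)**2) = -44/3844 = -44*1/3844 = -11/961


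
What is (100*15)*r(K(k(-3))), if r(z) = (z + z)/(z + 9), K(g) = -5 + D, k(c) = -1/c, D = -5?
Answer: 30000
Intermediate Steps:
K(g) = -10 (K(g) = -5 - 5 = -10)
r(z) = 2*z/(9 + z) (r(z) = (2*z)/(9 + z) = 2*z/(9 + z))
(100*15)*r(K(k(-3))) = (100*15)*(2*(-10)/(9 - 10)) = 1500*(2*(-10)/(-1)) = 1500*(2*(-10)*(-1)) = 1500*20 = 30000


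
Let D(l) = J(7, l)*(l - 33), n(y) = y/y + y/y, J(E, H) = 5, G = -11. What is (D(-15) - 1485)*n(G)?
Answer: -3450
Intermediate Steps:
n(y) = 2 (n(y) = 1 + 1 = 2)
D(l) = -165 + 5*l (D(l) = 5*(l - 33) = 5*(-33 + l) = -165 + 5*l)
(D(-15) - 1485)*n(G) = ((-165 + 5*(-15)) - 1485)*2 = ((-165 - 75) - 1485)*2 = (-240 - 1485)*2 = -1725*2 = -3450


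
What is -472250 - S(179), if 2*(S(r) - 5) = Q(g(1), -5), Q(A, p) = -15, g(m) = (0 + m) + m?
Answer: -944495/2 ≈ -4.7225e+5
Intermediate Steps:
g(m) = 2*m (g(m) = m + m = 2*m)
S(r) = -5/2 (S(r) = 5 + (½)*(-15) = 5 - 15/2 = -5/2)
-472250 - S(179) = -472250 - 1*(-5/2) = -472250 + 5/2 = -944495/2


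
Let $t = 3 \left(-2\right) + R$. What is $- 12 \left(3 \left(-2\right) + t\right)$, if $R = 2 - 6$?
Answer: $192$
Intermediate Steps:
$R = -4$ ($R = 2 - 6 = -4$)
$t = -10$ ($t = 3 \left(-2\right) - 4 = -6 - 4 = -10$)
$- 12 \left(3 \left(-2\right) + t\right) = - 12 \left(3 \left(-2\right) - 10\right) = - 12 \left(-6 - 10\right) = \left(-12\right) \left(-16\right) = 192$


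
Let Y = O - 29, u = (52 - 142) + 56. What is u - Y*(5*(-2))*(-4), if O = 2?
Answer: 1046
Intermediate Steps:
u = -34 (u = -90 + 56 = -34)
Y = -27 (Y = 2 - 29 = -27)
u - Y*(5*(-2))*(-4) = -34 - (-27)*(5*(-2))*(-4) = -34 - (-27)*(-10*(-4)) = -34 - (-27)*40 = -34 - 1*(-1080) = -34 + 1080 = 1046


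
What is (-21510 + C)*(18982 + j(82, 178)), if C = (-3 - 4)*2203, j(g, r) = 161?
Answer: -706970133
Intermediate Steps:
C = -15421 (C = -7*2203 = -15421)
(-21510 + C)*(18982 + j(82, 178)) = (-21510 - 15421)*(18982 + 161) = -36931*19143 = -706970133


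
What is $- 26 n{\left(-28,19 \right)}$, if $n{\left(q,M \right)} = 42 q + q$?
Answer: $31304$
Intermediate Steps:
$n{\left(q,M \right)} = 43 q$
$- 26 n{\left(-28,19 \right)} = - 26 \cdot 43 \left(-28\right) = \left(-26\right) \left(-1204\right) = 31304$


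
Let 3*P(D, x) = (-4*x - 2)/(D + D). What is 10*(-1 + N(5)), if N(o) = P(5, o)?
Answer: -52/3 ≈ -17.333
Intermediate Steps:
P(D, x) = (-2 - 4*x)/(6*D) (P(D, x) = ((-4*x - 2)/(D + D))/3 = ((-2 - 4*x)/((2*D)))/3 = ((-2 - 4*x)*(1/(2*D)))/3 = ((-2 - 4*x)/(2*D))/3 = (-2 - 4*x)/(6*D))
N(o) = -1/15 - 2*o/15 (N(o) = (1/3)*(-1 - 2*o)/5 = (1/3)*(1/5)*(-1 - 2*o) = -1/15 - 2*o/15)
10*(-1 + N(5)) = 10*(-1 + (-1/15 - 2/15*5)) = 10*(-1 + (-1/15 - 2/3)) = 10*(-1 - 11/15) = 10*(-26/15) = -52/3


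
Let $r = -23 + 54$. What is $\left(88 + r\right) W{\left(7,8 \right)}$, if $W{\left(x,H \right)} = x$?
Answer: $833$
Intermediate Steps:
$r = 31$
$\left(88 + r\right) W{\left(7,8 \right)} = \left(88 + 31\right) 7 = 119 \cdot 7 = 833$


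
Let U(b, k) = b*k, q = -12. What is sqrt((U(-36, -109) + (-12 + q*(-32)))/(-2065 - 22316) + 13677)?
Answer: sqrt(100369846941)/2709 ≈ 116.95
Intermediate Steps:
sqrt((U(-36, -109) + (-12 + q*(-32)))/(-2065 - 22316) + 13677) = sqrt((-36*(-109) + (-12 - 12*(-32)))/(-2065 - 22316) + 13677) = sqrt((3924 + (-12 + 384))/(-24381) + 13677) = sqrt((3924 + 372)*(-1/24381) + 13677) = sqrt(4296*(-1/24381) + 13677) = sqrt(-1432/8127 + 13677) = sqrt(111151547/8127) = sqrt(100369846941)/2709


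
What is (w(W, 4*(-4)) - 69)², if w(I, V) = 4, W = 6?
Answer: 4225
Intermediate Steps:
(w(W, 4*(-4)) - 69)² = (4 - 69)² = (-65)² = 4225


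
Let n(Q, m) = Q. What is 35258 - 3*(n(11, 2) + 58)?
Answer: 35051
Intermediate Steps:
35258 - 3*(n(11, 2) + 58) = 35258 - 3*(11 + 58) = 35258 - 3*69 = 35258 - 207 = 35051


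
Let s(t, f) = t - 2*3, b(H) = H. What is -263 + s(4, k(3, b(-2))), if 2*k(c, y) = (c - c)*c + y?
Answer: -265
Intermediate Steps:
k(c, y) = y/2 (k(c, y) = ((c - c)*c + y)/2 = (0*c + y)/2 = (0 + y)/2 = y/2)
s(t, f) = -6 + t (s(t, f) = t - 6 = -6 + t)
-263 + s(4, k(3, b(-2))) = -263 + (-6 + 4) = -263 - 2 = -265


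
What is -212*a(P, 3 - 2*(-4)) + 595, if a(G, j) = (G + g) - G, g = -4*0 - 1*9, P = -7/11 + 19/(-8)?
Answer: 2503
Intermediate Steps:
P = -265/88 (P = -7*1/11 + 19*(-⅛) = -7/11 - 19/8 = -265/88 ≈ -3.0114)
g = -9 (g = 0 - 9 = -9)
a(G, j) = -9 (a(G, j) = (G - 9) - G = (-9 + G) - G = -9)
-212*a(P, 3 - 2*(-4)) + 595 = -212*(-9) + 595 = 1908 + 595 = 2503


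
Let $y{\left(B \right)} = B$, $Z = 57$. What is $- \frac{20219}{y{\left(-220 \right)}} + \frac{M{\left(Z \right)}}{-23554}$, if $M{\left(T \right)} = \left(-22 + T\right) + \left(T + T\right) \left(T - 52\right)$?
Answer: $\frac{238052613}{2590940} \approx 91.879$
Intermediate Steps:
$M{\left(T \right)} = -22 + T + 2 T \left(-52 + T\right)$ ($M{\left(T \right)} = \left(-22 + T\right) + 2 T \left(-52 + T\right) = -22 + T + 2 T \left(-52 + T\right)$)
$- \frac{20219}{y{\left(-220 \right)}} + \frac{M{\left(Z \right)}}{-23554} = - \frac{20219}{-220} + \frac{-22 - 5871 + 2 \cdot 57^{2}}{-23554} = \left(-20219\right) \left(- \frac{1}{220}\right) + \left(-22 - 5871 + 2 \cdot 3249\right) \left(- \frac{1}{23554}\right) = \frac{20219}{220} + \left(-22 - 5871 + 6498\right) \left(- \frac{1}{23554}\right) = \frac{20219}{220} + 605 \left(- \frac{1}{23554}\right) = \frac{20219}{220} - \frac{605}{23554} = \frac{238052613}{2590940}$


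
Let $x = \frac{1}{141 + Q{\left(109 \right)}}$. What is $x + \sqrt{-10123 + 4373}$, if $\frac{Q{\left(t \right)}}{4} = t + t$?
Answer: $\frac{1}{1013} + 5 i \sqrt{230} \approx 0.00098717 + 75.829 i$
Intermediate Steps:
$Q{\left(t \right)} = 8 t$ ($Q{\left(t \right)} = 4 \left(t + t\right) = 4 \cdot 2 t = 8 t$)
$x = \frac{1}{1013}$ ($x = \frac{1}{141 + 8 \cdot 109} = \frac{1}{141 + 872} = \frac{1}{1013} \approx 0.00098717$)
$x + \sqrt{-10123 + 4373} = \frac{1}{1013} + \sqrt{-10123 + 4373} = \frac{1}{1013} + \sqrt{-5750} = \frac{1}{1013} + 5 i \sqrt{230}$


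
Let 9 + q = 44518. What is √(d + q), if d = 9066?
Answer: 5*√2143 ≈ 231.46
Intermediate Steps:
q = 44509 (q = -9 + 44518 = 44509)
√(d + q) = √(9066 + 44509) = √53575 = 5*√2143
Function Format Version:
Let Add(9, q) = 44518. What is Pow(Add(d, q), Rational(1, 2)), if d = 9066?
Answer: Mul(5, Pow(2143, Rational(1, 2))) ≈ 231.46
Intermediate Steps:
q = 44509 (q = Add(-9, 44518) = 44509)
Pow(Add(d, q), Rational(1, 2)) = Pow(Add(9066, 44509), Rational(1, 2)) = Pow(53575, Rational(1, 2)) = Mul(5, Pow(2143, Rational(1, 2)))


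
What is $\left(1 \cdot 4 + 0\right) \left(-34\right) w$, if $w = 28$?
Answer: $-3808$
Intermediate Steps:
$\left(1 \cdot 4 + 0\right) \left(-34\right) w = \left(1 \cdot 4 + 0\right) \left(-34\right) 28 = \left(4 + 0\right) \left(-34\right) 28 = 4 \left(-34\right) 28 = \left(-136\right) 28 = -3808$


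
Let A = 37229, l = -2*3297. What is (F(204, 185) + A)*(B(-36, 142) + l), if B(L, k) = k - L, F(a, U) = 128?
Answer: -239682512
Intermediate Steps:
l = -6594
(F(204, 185) + A)*(B(-36, 142) + l) = (128 + 37229)*((142 - 1*(-36)) - 6594) = 37357*((142 + 36) - 6594) = 37357*(178 - 6594) = 37357*(-6416) = -239682512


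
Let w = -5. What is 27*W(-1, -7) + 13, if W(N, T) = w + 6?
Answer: 40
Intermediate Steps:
W(N, T) = 1 (W(N, T) = -5 + 6 = 1)
27*W(-1, -7) + 13 = 27*1 + 13 = 27 + 13 = 40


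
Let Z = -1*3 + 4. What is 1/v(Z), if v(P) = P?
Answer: 1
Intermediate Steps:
Z = 1 (Z = -3 + 4 = 1)
1/v(Z) = 1/1 = 1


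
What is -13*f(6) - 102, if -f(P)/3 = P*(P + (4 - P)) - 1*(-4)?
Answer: 990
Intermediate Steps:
f(P) = -12 - 12*P (f(P) = -3*(P*(P + (4 - P)) - 1*(-4)) = -3*(P*4 + 4) = -3*(4*P + 4) = -3*(4 + 4*P) = -12 - 12*P)
-13*f(6) - 102 = -13*(-12 - 12*6) - 102 = -13*(-12 - 72) - 102 = -13*(-84) - 102 = 1092 - 102 = 990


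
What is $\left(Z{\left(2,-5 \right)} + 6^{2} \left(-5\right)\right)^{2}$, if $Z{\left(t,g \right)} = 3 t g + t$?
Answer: $43264$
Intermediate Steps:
$Z{\left(t,g \right)} = t + 3 g t$ ($Z{\left(t,g \right)} = 3 g t + t = t + 3 g t$)
$\left(Z{\left(2,-5 \right)} + 6^{2} \left(-5\right)\right)^{2} = \left(2 \left(1 + 3 \left(-5\right)\right) + 6^{2} \left(-5\right)\right)^{2} = \left(2 \left(1 - 15\right) + 36 \left(-5\right)\right)^{2} = \left(2 \left(-14\right) - 180\right)^{2} = \left(-28 - 180\right)^{2} = \left(-208\right)^{2} = 43264$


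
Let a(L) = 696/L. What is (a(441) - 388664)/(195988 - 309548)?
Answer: 7141672/2086665 ≈ 3.4225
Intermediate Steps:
(a(441) - 388664)/(195988 - 309548) = (696/441 - 388664)/(195988 - 309548) = (696*(1/441) - 388664)/(-113560) = (232/147 - 388664)*(-1/113560) = -57133376/147*(-1/113560) = 7141672/2086665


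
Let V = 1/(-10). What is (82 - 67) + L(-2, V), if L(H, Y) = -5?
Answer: 10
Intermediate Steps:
V = -⅒ (V = 1*(-⅒) = -⅒ ≈ -0.10000)
(82 - 67) + L(-2, V) = (82 - 67) - 5 = 15 - 5 = 10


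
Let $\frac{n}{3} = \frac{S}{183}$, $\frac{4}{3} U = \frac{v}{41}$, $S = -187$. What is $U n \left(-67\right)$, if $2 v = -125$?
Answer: $- \frac{4698375}{20008} \approx -234.82$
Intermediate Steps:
$v = - \frac{125}{2}$ ($v = \frac{1}{2} \left(-125\right) = - \frac{125}{2} \approx -62.5$)
$U = - \frac{375}{328}$ ($U = \frac{3 \left(- \frac{125}{2 \cdot 41}\right)}{4} = \frac{3 \left(\left(- \frac{125}{2}\right) \frac{1}{41}\right)}{4} = \frac{3}{4} \left(- \frac{125}{82}\right) = - \frac{375}{328} \approx -1.1433$)
$n = - \frac{187}{61}$ ($n = 3 \left(- \frac{187}{183}\right) = - \frac{187}{61} \approx -3.0656$)
$U n \left(-67\right) = \left(- \frac{375}{328}\right) \left(- \frac{187}{61}\right) \left(-67\right) = \frac{70125}{20008} \left(-67\right) = - \frac{4698375}{20008}$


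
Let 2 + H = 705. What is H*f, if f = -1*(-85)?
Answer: 59755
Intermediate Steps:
H = 703 (H = -2 + 705 = 703)
f = 85
H*f = 703*85 = 59755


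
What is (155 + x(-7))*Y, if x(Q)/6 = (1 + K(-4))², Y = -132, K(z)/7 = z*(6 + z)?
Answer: -2416260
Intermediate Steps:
K(z) = 7*z*(6 + z) (K(z) = 7*(z*(6 + z)) = 7*z*(6 + z))
x(Q) = 18150 (x(Q) = 6*(1 + 7*(-4)*(6 - 4))² = 6*(1 + 7*(-4)*2)² = 6*(1 - 56)² = 6*(-55)² = 6*3025 = 18150)
(155 + x(-7))*Y = (155 + 18150)*(-132) = 18305*(-132) = -2416260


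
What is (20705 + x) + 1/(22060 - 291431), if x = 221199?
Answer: 65161922383/269371 ≈ 2.4190e+5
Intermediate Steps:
(20705 + x) + 1/(22060 - 291431) = (20705 + 221199) + 1/(22060 - 291431) = 241904 + 1/(-269371) = 241904 - 1/269371 = 65161922383/269371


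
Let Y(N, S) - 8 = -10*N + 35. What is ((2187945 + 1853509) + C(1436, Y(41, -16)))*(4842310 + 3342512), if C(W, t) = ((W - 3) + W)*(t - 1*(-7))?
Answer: 24624970056708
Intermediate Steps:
Y(N, S) = 43 - 10*N (Y(N, S) = 8 + (-10*N + 35) = 8 + (35 - 10*N) = 43 - 10*N)
C(W, t) = (-3 + 2*W)*(7 + t) (C(W, t) = ((-3 + W) + W)*(t + 7) = (-3 + 2*W)*(7 + t))
((2187945 + 1853509) + C(1436, Y(41, -16)))*(4842310 + 3342512) = ((2187945 + 1853509) + (-21 - 3*(43 - 10*41) + 14*1436 + 2*1436*(43 - 10*41)))*(4842310 + 3342512) = (4041454 + (-21 - 3*(43 - 410) + 20104 + 2*1436*(43 - 410)))*8184822 = (4041454 + (-21 - 3*(-367) + 20104 + 2*1436*(-367)))*8184822 = (4041454 + (-21 + 1101 + 20104 - 1054024))*8184822 = (4041454 - 1032840)*8184822 = 3008614*8184822 = 24624970056708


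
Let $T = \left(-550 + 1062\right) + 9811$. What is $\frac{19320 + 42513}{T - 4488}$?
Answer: $\frac{20611}{1945} \approx 10.597$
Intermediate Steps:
$T = 10323$ ($T = 512 + 9811 = 10323$)
$\frac{19320 + 42513}{T - 4488} = \frac{19320 + 42513}{10323 - 4488} = \frac{61833}{5835} = 61833 \cdot \frac{1}{5835} = \frac{20611}{1945}$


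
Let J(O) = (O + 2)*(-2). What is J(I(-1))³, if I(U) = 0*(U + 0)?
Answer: -64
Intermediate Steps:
I(U) = 0 (I(U) = 0*U = 0)
J(O) = -4 - 2*O (J(O) = (2 + O)*(-2) = -4 - 2*O)
J(I(-1))³ = (-4 - 2*0)³ = (-4 + 0)³ = (-4)³ = -64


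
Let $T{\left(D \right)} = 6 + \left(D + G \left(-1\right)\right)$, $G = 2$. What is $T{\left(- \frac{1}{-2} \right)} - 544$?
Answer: $- \frac{1079}{2} \approx -539.5$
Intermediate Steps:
$T{\left(D \right)} = 4 + D$ ($T{\left(D \right)} = 6 + \left(D + 2 \left(-1\right)\right) = 6 + \left(D - 2\right) = 6 + \left(-2 + D\right) = 4 + D$)
$T{\left(- \frac{1}{-2} \right)} - 544 = \left(4 - \frac{1}{-2}\right) - 544 = \left(4 - - \frac{1}{2}\right) - 544 = \left(4 + \frac{1}{2}\right) - 544 = \frac{9}{2} - 544 = - \frac{1079}{2}$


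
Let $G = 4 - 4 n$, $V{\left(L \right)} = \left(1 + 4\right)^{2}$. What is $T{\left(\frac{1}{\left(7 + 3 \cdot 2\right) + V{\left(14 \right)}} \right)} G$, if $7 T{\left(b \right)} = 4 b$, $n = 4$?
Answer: $- \frac{24}{133} \approx -0.18045$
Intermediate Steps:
$V{\left(L \right)} = 25$ ($V{\left(L \right)} = 5^{2} = 25$)
$G = -12$ ($G = 4 - 16 = -12$)
$T{\left(b \right)} = \frac{4 b}{7}$
$T{\left(\frac{1}{\left(7 + 3 \cdot 2\right) + V{\left(14 \right)}} \right)} G = \frac{4}{7 \left(\left(7 + 3 \cdot 2\right) + 25\right)} \left(-12\right) = \frac{4}{7 \left(\left(7 + 6\right) + 25\right)} \left(-12\right) = \frac{4}{7 \left(13 + 25\right)} \left(-12\right) = \frac{4}{7 \cdot 38} \left(-12\right) = \frac{4}{7} \cdot \frac{1}{38} \left(-12\right) = \frac{2}{133} \left(-12\right) = - \frac{24}{133}$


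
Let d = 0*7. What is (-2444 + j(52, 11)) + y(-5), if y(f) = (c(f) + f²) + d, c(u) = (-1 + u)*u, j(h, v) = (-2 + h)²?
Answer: 111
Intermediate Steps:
d = 0
c(u) = u*(-1 + u)
y(f) = f² + f*(-1 + f) (y(f) = (f*(-1 + f) + f²) + 0 = (f² + f*(-1 + f)) + 0 = f² + f*(-1 + f))
(-2444 + j(52, 11)) + y(-5) = (-2444 + (-2 + 52)²) - 5*(-1 + 2*(-5)) = (-2444 + 50²) - 5*(-1 - 10) = (-2444 + 2500) - 5*(-11) = 56 + 55 = 111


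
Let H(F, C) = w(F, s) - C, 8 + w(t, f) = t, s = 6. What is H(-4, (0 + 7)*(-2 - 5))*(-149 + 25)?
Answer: -4588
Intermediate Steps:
w(t, f) = -8 + t
H(F, C) = -8 + F - C (H(F, C) = (-8 + F) - C = -8 + F - C)
H(-4, (0 + 7)*(-2 - 5))*(-149 + 25) = (-8 - 4 - (0 + 7)*(-2 - 5))*(-149 + 25) = (-8 - 4 - 7*(-7))*(-124) = (-8 - 4 - 1*(-49))*(-124) = (-8 - 4 + 49)*(-124) = 37*(-124) = -4588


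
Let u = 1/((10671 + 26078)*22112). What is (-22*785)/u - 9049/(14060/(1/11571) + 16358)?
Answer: -2283314678411738528729/162704618 ≈ -1.4034e+13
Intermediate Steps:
u = 1/812593888 (u = (1/22112)/36749 = (1/36749)*(1/22112) = 1/812593888 ≈ 1.2306e-9)
(-22*785)/u - 9049/(14060/(1/11571) + 16358) = (-22*785)/(1/812593888) - 9049/(14060/(1/11571) + 16358) = -17270*812593888 - 9049/(14060/(1/11571) + 16358) = -14033496445760 - 9049/(14060*11571 + 16358) = -14033496445760 - 9049/(162688260 + 16358) = -14033496445760 - 9049/162704618 = -2283314678411738528729/162704618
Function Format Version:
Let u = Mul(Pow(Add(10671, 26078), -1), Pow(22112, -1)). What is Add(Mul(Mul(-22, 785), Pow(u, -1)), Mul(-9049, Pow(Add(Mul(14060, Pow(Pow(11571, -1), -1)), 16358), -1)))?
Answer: Rational(-2283314678411738528729, 162704618) ≈ -1.4034e+13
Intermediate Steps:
u = Rational(1, 812593888) (u = Mul(Pow(36749, -1), Rational(1, 22112)) = Mul(Rational(1, 36749), Rational(1, 22112)) = Rational(1, 812593888) ≈ 1.2306e-9)
Add(Mul(Mul(-22, 785), Pow(u, -1)), Mul(-9049, Pow(Add(Mul(14060, Pow(Pow(11571, -1), -1)), 16358), -1))) = Add(Mul(Mul(-22, 785), Pow(Rational(1, 812593888), -1)), Mul(-9049, Pow(Add(Mul(14060, Pow(Pow(11571, -1), -1)), 16358), -1))) = Add(Mul(-17270, 812593888), Mul(-9049, Pow(Add(Mul(14060, Pow(Rational(1, 11571), -1)), 16358), -1))) = Add(-14033496445760, Mul(-9049, Pow(Add(Mul(14060, 11571), 16358), -1))) = Add(-14033496445760, Mul(-9049, Pow(Add(162688260, 16358), -1))) = Add(-14033496445760, Mul(-9049, Pow(162704618, -1))) = Add(-14033496445760, Mul(-9049, Rational(1, 162704618))) = Add(-14033496445760, Rational(-9049, 162704618)) = Rational(-2283314678411738528729, 162704618)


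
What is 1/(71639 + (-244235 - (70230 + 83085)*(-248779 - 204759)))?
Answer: 1/69534005874 ≈ 1.4381e-11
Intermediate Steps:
1/(71639 + (-244235 - (70230 + 83085)*(-248779 - 204759))) = 1/(71639 + (-244235 - 153315*(-453538))) = 1/(71639 + (-244235 - 1*(-69534178470))) = 1/(71639 + (-244235 + 69534178470)) = 1/(71639 + 69533934235) = 1/69534005874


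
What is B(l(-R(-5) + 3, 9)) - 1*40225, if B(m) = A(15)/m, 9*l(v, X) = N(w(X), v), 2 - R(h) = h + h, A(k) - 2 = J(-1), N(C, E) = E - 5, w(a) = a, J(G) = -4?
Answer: -281566/7 ≈ -40224.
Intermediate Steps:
N(C, E) = -5 + E
A(k) = -2 (A(k) = 2 - 4 = -2)
R(h) = 2 - 2*h (R(h) = 2 - (h + h) = 2 - 2*h)
l(v, X) = -5/9 + v/9 (l(v, X) = (-5 + v)/9 = -5/9 + v/9)
B(m) = -2/m
B(l(-R(-5) + 3, 9)) - 1*40225 = -2/(-5/9 + (-(2 - 2*(-5)) + 3)/9) - 1*40225 = -2/(-5/9 + (-(2 + 10) + 3)/9) - 40225 = -2/(-5/9 + (-1*12 + 3)/9) - 40225 = -2/(-5/9 + (-12 + 3)/9) - 40225 = -2/(-5/9 + (⅑)*(-9)) - 40225 = -2/(-5/9 - 1) - 40225 = -2/(-14/9) - 40225 = -2*(-9/14) - 40225 = 9/7 - 40225 = -281566/7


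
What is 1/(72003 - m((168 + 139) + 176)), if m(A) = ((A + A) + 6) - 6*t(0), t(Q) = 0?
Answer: 1/71031 ≈ 1.4078e-5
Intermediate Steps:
m(A) = 6 + 2*A (m(A) = ((A + A) + 6) - 6*0 = (2*A + 6) + 0 = (6 + 2*A) + 0 = 6 + 2*A)
1/(72003 - m((168 + 139) + 176)) = 1/(72003 - (6 + 2*((168 + 139) + 176))) = 1/(72003 - (6 + 2*(307 + 176))) = 1/(72003 - (6 + 2*483)) = 1/(72003 - (6 + 966)) = 1/(72003 - 1*972) = 1/(72003 - 972) = 1/71031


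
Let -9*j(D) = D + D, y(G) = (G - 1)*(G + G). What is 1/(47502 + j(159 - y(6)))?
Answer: 1/47480 ≈ 2.1062e-5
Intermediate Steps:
y(G) = 2*G*(-1 + G) (y(G) = (-1 + G)*(2*G) = 2*G*(-1 + G))
j(D) = -2*D/9 (j(D) = -(D + D)/9 = -2*D/9)
1/(47502 + j(159 - y(6))) = 1/(47502 - 2*(159 - 2*6*(-1 + 6))/9) = 1/(47502 - 2*(159 - 2*6*5)/9) = 1/(47502 - 2*(159 - 1*60)/9) = 1/(47502 - 2*(159 - 60)/9) = 1/(47502 - 2/9*99) = 1/(47502 - 22) = 1/47480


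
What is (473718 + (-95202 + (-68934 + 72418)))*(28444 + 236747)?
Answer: 101302962000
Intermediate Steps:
(473718 + (-95202 + (-68934 + 72418)))*(28444 + 236747) = (473718 + (-95202 + 3484))*265191 = (473718 - 91718)*265191 = 382000*265191 = 101302962000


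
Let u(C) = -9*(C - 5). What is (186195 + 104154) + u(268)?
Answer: 287982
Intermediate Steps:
u(C) = 45 - 9*C (u(C) = -9*(-5 + C) = 45 - 9*C)
(186195 + 104154) + u(268) = (186195 + 104154) + (45 - 9*268) = 290349 + (45 - 2412) = 290349 - 2367 = 287982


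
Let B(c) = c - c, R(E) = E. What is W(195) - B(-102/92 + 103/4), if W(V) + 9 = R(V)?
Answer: 186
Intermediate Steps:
B(c) = 0
W(V) = -9 + V
W(195) - B(-102/92 + 103/4) = (-9 + 195) - 1*0 = 186 + 0 = 186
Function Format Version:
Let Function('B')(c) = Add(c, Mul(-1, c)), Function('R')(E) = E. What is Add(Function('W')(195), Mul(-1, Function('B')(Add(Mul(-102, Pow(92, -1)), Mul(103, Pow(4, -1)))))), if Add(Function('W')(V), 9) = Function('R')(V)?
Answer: 186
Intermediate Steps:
Function('B')(c) = 0
Function('W')(V) = Add(-9, V)
Add(Function('W')(195), Mul(-1, Function('B')(Add(Mul(-102, Pow(92, -1)), Mul(103, Pow(4, -1)))))) = Add(Add(-9, 195), Mul(-1, 0)) = Add(186, 0) = 186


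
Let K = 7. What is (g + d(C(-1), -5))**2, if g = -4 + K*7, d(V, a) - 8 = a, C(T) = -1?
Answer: 2304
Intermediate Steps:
d(V, a) = 8 + a
g = 45 (g = -4 + 7*7 = -4 + 49 = 45)
(g + d(C(-1), -5))**2 = (45 + (8 - 5))**2 = (45 + 3)**2 = 48**2 = 2304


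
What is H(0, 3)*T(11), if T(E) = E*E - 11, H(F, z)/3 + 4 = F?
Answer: -1320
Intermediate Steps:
H(F, z) = -12 + 3*F
T(E) = -11 + E² (T(E) = E² - 11 = -11 + E²)
H(0, 3)*T(11) = (-12 + 3*0)*(-11 + 11²) = (-12 + 0)*(-11 + 121) = -12*110 = -1320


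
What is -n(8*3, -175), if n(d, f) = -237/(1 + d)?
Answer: 237/25 ≈ 9.4800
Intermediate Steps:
-n(8*3, -175) = -(-237)/(1 + 8*3) = -(-237)/(1 + 24) = -(-237)/25 = -1*(-237/25) = 237/25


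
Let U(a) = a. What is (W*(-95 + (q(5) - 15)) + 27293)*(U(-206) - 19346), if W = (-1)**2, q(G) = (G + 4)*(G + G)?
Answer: -533241696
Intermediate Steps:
q(G) = 2*G*(4 + G) (q(G) = (4 + G)*(2*G) = 2*G*(4 + G))
W = 1
(W*(-95 + (q(5) - 15)) + 27293)*(U(-206) - 19346) = (1*(-95 + (2*5*(4 + 5) - 15)) + 27293)*(-206 - 19346) = (1*(-95 + (2*5*9 - 15)) + 27293)*(-19552) = (1*(-95 + (90 - 15)) + 27293)*(-19552) = (1*(-95 + 75) + 27293)*(-19552) = (1*(-20) + 27293)*(-19552) = (-20 + 27293)*(-19552) = 27273*(-19552) = -533241696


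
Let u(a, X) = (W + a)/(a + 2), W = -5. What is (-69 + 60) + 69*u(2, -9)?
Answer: -243/4 ≈ -60.750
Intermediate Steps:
u(a, X) = (-5 + a)/(2 + a) (u(a, X) = (-5 + a)/(a + 2) = (-5 + a)/(2 + a))
(-69 + 60) + 69*u(2, -9) = (-69 + 60) + 69*((-5 + 2)/(2 + 2)) = -9 + 69*(-3/4) = -9 + 69*((¼)*(-3)) = -9 + 69*(-¾) = -9 - 207/4 = -243/4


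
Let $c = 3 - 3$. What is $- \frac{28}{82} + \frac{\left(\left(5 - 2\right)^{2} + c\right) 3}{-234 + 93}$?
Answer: $- \frac{1027}{1927} \approx -0.53295$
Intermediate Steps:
$c = 0$ ($c = 3 - 3 = 0$)
$- \frac{28}{82} + \frac{\left(\left(5 - 2\right)^{2} + c\right) 3}{-234 + 93} = - \frac{28}{82} + \frac{\left(\left(5 - 2\right)^{2} + 0\right) 3}{-234 + 93} = \left(-28\right) \frac{1}{82} + \frac{\left(3^{2} + 0\right) 3}{-141} = - \frac{14}{41} + \left(9 + 0\right) 3 \left(- \frac{1}{141}\right) = - \frac{14}{41} + 9 \cdot 3 \left(- \frac{1}{141}\right) = - \frac{14}{41} + 27 \left(- \frac{1}{141}\right) = - \frac{14}{41} - \frac{9}{47} = - \frac{1027}{1927}$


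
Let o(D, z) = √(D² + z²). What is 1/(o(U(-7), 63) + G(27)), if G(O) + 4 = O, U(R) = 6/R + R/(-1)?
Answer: -1127/170409 + 7*√196330/170409 ≈ 0.011588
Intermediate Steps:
U(R) = -R + 6/R (U(R) = 6/R + R*(-1) = 6/R - R = -R + 6/R)
G(O) = -4 + O
1/(o(U(-7), 63) + G(27)) = 1/(√((-1*(-7) + 6/(-7))² + 63²) + (-4 + 27)) = 1/(√((7 + 6*(-⅐))² + 3969) + 23) = 1/(√((7 - 6/7)² + 3969) + 23) = 1/(√((43/7)² + 3969) + 23) = 1/(√(1849/49 + 3969) + 23) = 1/(√(196330/49) + 23) = 1/(√196330/7 + 23) = 1/(23 + √196330/7)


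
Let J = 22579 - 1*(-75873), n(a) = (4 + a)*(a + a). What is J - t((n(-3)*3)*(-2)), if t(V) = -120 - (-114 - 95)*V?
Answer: 91048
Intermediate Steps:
n(a) = 2*a*(4 + a) (n(a) = (4 + a)*(2*a) = 2*a*(4 + a))
t(V) = -120 + 209*V (t(V) = -120 - (-209)*V = -120 + 209*V)
J = 98452 (J = 22579 + 75873 = 98452)
J - t((n(-3)*3)*(-2)) = 98452 - (-120 + 209*(((2*(-3)*(4 - 3))*3)*(-2))) = 98452 - (-120 + 209*(((2*(-3)*1)*3)*(-2))) = 98452 - (-120 + 209*(-6*3*(-2))) = 98452 - (-120 + 209*(-18*(-2))) = 98452 - (-120 + 209*36) = 98452 - (-120 + 7524) = 98452 - 1*7404 = 98452 - 7404 = 91048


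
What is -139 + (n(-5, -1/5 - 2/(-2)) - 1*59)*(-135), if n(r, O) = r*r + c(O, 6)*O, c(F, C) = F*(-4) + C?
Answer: 20743/5 ≈ 4148.6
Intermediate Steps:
c(F, C) = C - 4*F (c(F, C) = -4*F + C = C - 4*F)
n(r, O) = r**2 + O*(6 - 4*O) (n(r, O) = r*r + (6 - 4*O)*O = r**2 + O*(6 - 4*O))
-139 + (n(-5, -1/5 - 2/(-2)) - 1*59)*(-135) = -139 + (((-5)**2 - 2*(-1/5 - 2/(-2))*(-3 + 2*(-1/5 - 2/(-2)))) - 1*59)*(-135) = -139 + ((25 - 2*(-1*1/5 - 2*(-1/2))*(-3 + 2*(-1*1/5 - 2*(-1/2)))) - 59)*(-135) = -139 + ((25 - 2*(-1/5 + 1)*(-3 + 2*(-1/5 + 1))) - 59)*(-135) = -139 + ((25 - 2*4/5*(-3 + 2*(4/5))) - 59)*(-135) = -139 + ((25 - 2*4/5*(-3 + 8/5)) - 59)*(-135) = -139 + ((25 - 2*4/5*(-7/5)) - 59)*(-135) = -139 + ((25 + 56/25) - 59)*(-135) = -139 + (681/25 - 59)*(-135) = -139 - 794/25*(-135) = -139 + 21438/5 = 20743/5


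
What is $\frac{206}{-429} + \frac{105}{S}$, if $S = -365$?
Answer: $- \frac{24047}{31317} \approx -0.76786$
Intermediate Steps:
$\frac{206}{-429} + \frac{105}{S} = \frac{206}{-429} + \frac{105}{-365} = 206 \left(- \frac{1}{429}\right) + 105 \left(- \frac{1}{365}\right) = - \frac{206}{429} - \frac{21}{73} = - \frac{24047}{31317}$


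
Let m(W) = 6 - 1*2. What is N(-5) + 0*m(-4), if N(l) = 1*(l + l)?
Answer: -10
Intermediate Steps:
N(l) = 2*l (N(l) = 1*(2*l) = 2*l)
m(W) = 4 (m(W) = 6 - 2 = 4)
N(-5) + 0*m(-4) = 2*(-5) + 0*4 = -10 + 0 = -10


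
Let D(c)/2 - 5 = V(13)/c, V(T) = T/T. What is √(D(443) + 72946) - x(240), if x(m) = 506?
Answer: -506 + √14317542930/443 ≈ -235.90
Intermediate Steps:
V(T) = 1
D(c) = 10 + 2/c (D(c) = 10 + 2*(1/c) = 10 + 2/c)
√(D(443) + 72946) - x(240) = √((10 + 2/443) + 72946) - 1*506 = √((10 + 2*(1/443)) + 72946) - 506 = √((10 + 2/443) + 72946) - 506 = √(4432/443 + 72946) - 506 = √(32319510/443) - 506 = √14317542930/443 - 506 = -506 + √14317542930/443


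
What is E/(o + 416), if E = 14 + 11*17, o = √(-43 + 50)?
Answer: 27872/57683 - 67*√7/57683 ≈ 0.48012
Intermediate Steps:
o = √7 ≈ 2.6458
E = 201 (E = 14 + 187 = 201)
E/(o + 416) = 201/(√7 + 416) = 201/(416 + √7)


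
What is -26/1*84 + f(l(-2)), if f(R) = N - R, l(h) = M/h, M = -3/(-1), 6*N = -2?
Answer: -13097/6 ≈ -2182.8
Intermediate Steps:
N = -⅓ (N = (⅙)*(-2) = -⅓ ≈ -0.33333)
M = 3 (M = -3*(-1) = 3)
l(h) = 3/h
f(R) = -⅓ - R
-26/1*84 + f(l(-2)) = -26/1*84 + (-⅓ - 3/(-2)) = -26*1*84 + (-⅓ - 3*(-1)/2) = -26*84 + (-⅓ - 1*(-3/2)) = -2184 + (-⅓ + 3/2) = -2184 + 7/6 = -13097/6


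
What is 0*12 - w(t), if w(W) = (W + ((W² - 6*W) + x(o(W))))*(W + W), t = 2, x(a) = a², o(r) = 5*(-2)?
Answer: -376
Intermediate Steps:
o(r) = -10
w(W) = 2*W*(100 + W² - 5*W) (w(W) = (W + ((W² - 6*W) + (-10)²))*(W + W) = (W + ((W² - 6*W) + 100))*(2*W) = (W + (100 + W² - 6*W))*(2*W) = (100 + W² - 5*W)*(2*W) = 2*W*(100 + W² - 5*W))
0*12 - w(t) = 0*12 - 2*2*(100 + 2² - 5*2) = 0 - 2*2*(100 + 4 - 10) = 0 - 2*2*94 = 0 - 1*376 = 0 - 376 = -376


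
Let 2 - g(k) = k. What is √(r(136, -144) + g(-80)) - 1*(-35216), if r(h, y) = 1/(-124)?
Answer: 35216 + √315177/62 ≈ 35225.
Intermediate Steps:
r(h, y) = -1/124
g(k) = 2 - k
√(r(136, -144) + g(-80)) - 1*(-35216) = √(-1/124 + (2 - 1*(-80))) - 1*(-35216) = √(-1/124 + (2 + 80)) + 35216 = √(-1/124 + 82) + 35216 = √(10167/124) + 35216 = √315177/62 + 35216 = 35216 + √315177/62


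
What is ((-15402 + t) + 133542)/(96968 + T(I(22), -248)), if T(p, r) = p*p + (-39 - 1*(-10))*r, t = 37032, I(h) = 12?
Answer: 12931/8692 ≈ 1.4877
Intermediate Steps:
T(p, r) = p**2 - 29*r (T(p, r) = p**2 + (-39 + 10)*r = p**2 - 29*r)
((-15402 + t) + 133542)/(96968 + T(I(22), -248)) = ((-15402 + 37032) + 133542)/(96968 + (12**2 - 29*(-248))) = (21630 + 133542)/(96968 + (144 + 7192)) = 155172/(96968 + 7336) = 155172/104304 = 155172*(1/104304) = 12931/8692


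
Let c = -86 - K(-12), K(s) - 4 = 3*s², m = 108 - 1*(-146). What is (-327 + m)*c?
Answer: 38106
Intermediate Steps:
m = 254 (m = 108 + 146 = 254)
K(s) = 4 + 3*s²
c = -522 (c = -86 - (4 + 3*(-12)²) = -86 - (4 + 3*144) = -86 - (4 + 432) = -86 - 1*436 = -86 - 436 = -522)
(-327 + m)*c = (-327 + 254)*(-522) = -73*(-522) = 38106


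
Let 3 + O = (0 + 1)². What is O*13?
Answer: -26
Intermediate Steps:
O = -2 (O = -3 + (0 + 1)² = -3 + 1² = -3 + 1 = -2)
O*13 = -2*13 = -26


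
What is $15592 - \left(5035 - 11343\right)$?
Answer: $21900$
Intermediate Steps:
$15592 - \left(5035 - 11343\right) = 15592 - -6308 = 15592 + 6308 = 21900$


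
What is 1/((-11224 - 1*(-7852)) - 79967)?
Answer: -1/83339 ≈ -1.1999e-5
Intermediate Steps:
1/((-11224 - 1*(-7852)) - 79967) = 1/((-11224 + 7852) - 79967) = 1/(-3372 - 79967) = 1/(-83339) = -1/83339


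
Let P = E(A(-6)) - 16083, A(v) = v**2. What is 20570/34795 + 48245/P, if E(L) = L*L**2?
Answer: 461514277/212757507 ≈ 2.1692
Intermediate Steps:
E(L) = L**3
P = 30573 (P = ((-6)**2)**3 - 16083 = 36**3 - 16083 = 46656 - 16083 = 30573)
20570/34795 + 48245/P = 20570/34795 + 48245/30573 = 20570*(1/34795) + 48245*(1/30573) = 4114/6959 + 48245/30573 = 461514277/212757507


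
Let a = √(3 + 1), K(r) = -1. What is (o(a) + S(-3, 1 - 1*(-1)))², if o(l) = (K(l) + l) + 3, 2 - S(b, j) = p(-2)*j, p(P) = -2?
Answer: 100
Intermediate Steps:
a = 2 (a = √4 = 2)
S(b, j) = 2 + 2*j (S(b, j) = 2 - (-2)*j = 2 + 2*j)
o(l) = 2 + l (o(l) = (-1 + l) + 3 = 2 + l)
(o(a) + S(-3, 1 - 1*(-1)))² = ((2 + 2) + (2 + 2*(1 - 1*(-1))))² = (4 + (2 + 2*(1 + 1)))² = (4 + (2 + 2*2))² = (4 + (2 + 4))² = (4 + 6)² = 10² = 100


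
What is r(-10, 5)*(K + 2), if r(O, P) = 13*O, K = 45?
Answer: -6110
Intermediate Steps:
r(-10, 5)*(K + 2) = (13*(-10))*(45 + 2) = -130*47 = -6110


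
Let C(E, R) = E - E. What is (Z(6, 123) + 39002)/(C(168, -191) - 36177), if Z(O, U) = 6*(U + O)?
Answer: -39776/36177 ≈ -1.0995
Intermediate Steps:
Z(O, U) = 6*O + 6*U (Z(O, U) = 6*(O + U) = 6*O + 6*U)
C(E, R) = 0
(Z(6, 123) + 39002)/(C(168, -191) - 36177) = ((6*6 + 6*123) + 39002)/(0 - 36177) = ((36 + 738) + 39002)/(-36177) = (774 + 39002)*(-1/36177) = 39776*(-1/36177) = -39776/36177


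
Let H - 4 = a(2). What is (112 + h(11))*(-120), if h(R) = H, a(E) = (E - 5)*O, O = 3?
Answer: -12840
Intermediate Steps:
a(E) = -15 + 3*E (a(E) = (E - 5)*3 = (-5 + E)*3 = -15 + 3*E)
H = -5 (H = 4 + (-15 + 3*2) = 4 + (-15 + 6) = 4 - 9 = -5)
h(R) = -5
(112 + h(11))*(-120) = (112 - 5)*(-120) = 107*(-120) = -12840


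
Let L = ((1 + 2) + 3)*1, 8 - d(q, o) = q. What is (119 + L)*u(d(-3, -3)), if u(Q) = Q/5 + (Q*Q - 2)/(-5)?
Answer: -2700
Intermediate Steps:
d(q, o) = 8 - q
u(Q) = 2/5 - Q**2/5 + Q/5 (u(Q) = Q*(1/5) + (Q**2 - 2)*(-1/5) = Q/5 + (-2 + Q**2)*(-1/5) = Q/5 + (2/5 - Q**2/5) = 2/5 - Q**2/5 + Q/5)
L = 6 (L = (3 + 3)*1 = 6*1 = 6)
(119 + L)*u(d(-3, -3)) = (119 + 6)*(2/5 - (8 - 1*(-3))**2/5 + (8 - 1*(-3))/5) = 125*(2/5 - (8 + 3)**2/5 + (8 + 3)/5) = 125*(2/5 - 1/5*11**2 + (1/5)*11) = 125*(2/5 - 1/5*121 + 11/5) = 125*(2/5 - 121/5 + 11/5) = 125*(-108/5) = -2700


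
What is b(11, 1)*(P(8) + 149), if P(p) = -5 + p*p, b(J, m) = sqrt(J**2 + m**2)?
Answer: 208*sqrt(122) ≈ 2297.4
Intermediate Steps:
P(p) = -5 + p**2
b(11, 1)*(P(8) + 149) = sqrt(11**2 + 1**2)*((-5 + 8**2) + 149) = sqrt(121 + 1)*((-5 + 64) + 149) = sqrt(122)*(59 + 149) = sqrt(122)*208 = 208*sqrt(122)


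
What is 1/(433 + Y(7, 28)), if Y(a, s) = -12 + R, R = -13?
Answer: 1/408 ≈ 0.0024510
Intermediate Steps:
Y(a, s) = -25 (Y(a, s) = -12 - 13 = -25)
1/(433 + Y(7, 28)) = 1/(433 - 25) = 1/408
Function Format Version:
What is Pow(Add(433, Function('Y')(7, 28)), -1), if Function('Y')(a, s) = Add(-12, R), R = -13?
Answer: Rational(1, 408) ≈ 0.0024510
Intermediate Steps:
Function('Y')(a, s) = -25 (Function('Y')(a, s) = Add(-12, -13) = -25)
Pow(Add(433, Function('Y')(7, 28)), -1) = Pow(Add(433, -25), -1) = Pow(408, -1) = Rational(1, 408)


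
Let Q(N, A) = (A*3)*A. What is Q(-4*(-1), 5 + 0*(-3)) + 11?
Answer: 86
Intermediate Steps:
Q(N, A) = 3*A**2 (Q(N, A) = (3*A)*A = 3*A**2)
Q(-4*(-1), 5 + 0*(-3)) + 11 = 3*(5 + 0*(-3))**2 + 11 = 3*(5 + 0)**2 + 11 = 3*5**2 + 11 = 3*25 + 11 = 75 + 11 = 86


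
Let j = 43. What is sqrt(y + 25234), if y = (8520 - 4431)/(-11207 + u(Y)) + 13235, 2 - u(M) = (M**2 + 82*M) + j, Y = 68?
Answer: 3*sqrt(491563746814)/10724 ≈ 196.13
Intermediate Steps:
u(M) = -41 - M**2 - 82*M (u(M) = 2 - ((M**2 + 82*M) + 43) = 2 - (43 + M**2 + 82*M) = 2 + (-43 - M**2 - 82*M) = -41 - M**2 - 82*M)
y = 283860191/21448 (y = (8520 - 4431)/(-11207 + (-41 - 1*68**2 - 82*68)) + 13235 = 4089/(-11207 + (-41 - 1*4624 - 5576)) + 13235 = 4089/(-11207 + (-41 - 4624 - 5576)) + 13235 = 4089/(-11207 - 10241) + 13235 = 4089/(-21448) + 13235 = 4089*(-1/21448) + 13235 = -4089/21448 + 13235 = 283860191/21448 ≈ 13235.)
sqrt(y + 25234) = sqrt(283860191/21448 + 25234) = sqrt(825079023/21448) = 3*sqrt(491563746814)/10724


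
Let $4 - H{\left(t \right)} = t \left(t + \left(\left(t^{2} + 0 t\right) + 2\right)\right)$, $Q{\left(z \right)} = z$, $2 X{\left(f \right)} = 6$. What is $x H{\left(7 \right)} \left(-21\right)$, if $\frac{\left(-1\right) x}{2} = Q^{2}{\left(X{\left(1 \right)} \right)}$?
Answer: $-151956$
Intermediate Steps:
$X{\left(f \right)} = 3$ ($X{\left(f \right)} = \frac{1}{2} \cdot 6 = 3$)
$H{\left(t \right)} = 4 - t \left(2 + t + t^{2}\right)$ ($H{\left(t \right)} = 4 - t \left(t + \left(\left(t^{2} + 0 t\right) + 2\right)\right) = 4 - t \left(t + \left(\left(t^{2} + 0\right) + 2\right)\right) = 4 - t \left(t + \left(t^{2} + 2\right)\right) = 4 - t \left(t + \left(2 + t^{2}\right)\right) = 4 - t \left(2 + t + t^{2}\right)$)
$x = -18$ ($x = - 2 \cdot 3^{2} = \left(-2\right) 9 = -18$)
$x H{\left(7 \right)} \left(-21\right) = - 18 \left(4 - 7^{2} - 7^{3} - 14\right) \left(-21\right) = - 18 \left(4 - 49 - 343 - 14\right) \left(-21\right) = \left(-18\right) \left(-402\right) \left(-21\right) = 7236 \left(-21\right) = -151956$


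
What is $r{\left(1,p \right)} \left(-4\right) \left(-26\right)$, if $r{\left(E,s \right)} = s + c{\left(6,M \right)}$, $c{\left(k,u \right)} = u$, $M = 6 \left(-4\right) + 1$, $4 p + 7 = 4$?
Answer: $-2470$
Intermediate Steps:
$p = - \frac{3}{4}$ ($p = - \frac{7}{4} + \frac{1}{4} \cdot 4 = - \frac{7}{4} + 1 = - \frac{3}{4} \approx -0.75$)
$M = -23$ ($M = -24 + 1 = -23$)
$r{\left(E,s \right)} = -23 + s$ ($r{\left(E,s \right)} = s - 23 = -23 + s$)
$r{\left(1,p \right)} \left(-4\right) \left(-26\right) = \left(-23 - \frac{3}{4}\right) \left(-4\right) \left(-26\right) = \left(- \frac{95}{4}\right) \left(-4\right) \left(-26\right) = 95 \left(-26\right) = -2470$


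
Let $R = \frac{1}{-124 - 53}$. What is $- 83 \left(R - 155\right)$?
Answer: $\frac{2277188}{177} \approx 12865.0$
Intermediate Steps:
$R = - \frac{1}{177}$ ($R = \frac{1}{-177} = - \frac{1}{177} \approx -0.0056497$)
$- 83 \left(R - 155\right) = - 83 \left(- \frac{1}{177} - 155\right) = \left(-83\right) \left(- \frac{27436}{177}\right) = \frac{2277188}{177}$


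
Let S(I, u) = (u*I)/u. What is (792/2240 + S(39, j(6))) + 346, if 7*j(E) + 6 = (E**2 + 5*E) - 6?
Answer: 107899/280 ≈ 385.35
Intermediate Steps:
j(E) = -12/7 + E**2/7 + 5*E/7 (j(E) = -6/7 + ((E**2 + 5*E) - 6)/7 = -6/7 + (-6 + E**2 + 5*E)/7 = -6/7 + (-6/7 + E**2/7 + 5*E/7) = -12/7 + E**2/7 + 5*E/7)
S(I, u) = I (S(I, u) = (I*u)/u = I)
(792/2240 + S(39, j(6))) + 346 = (792/2240 + 39) + 346 = (792*(1/2240) + 39) + 346 = (99/280 + 39) + 346 = 11019/280 + 346 = 107899/280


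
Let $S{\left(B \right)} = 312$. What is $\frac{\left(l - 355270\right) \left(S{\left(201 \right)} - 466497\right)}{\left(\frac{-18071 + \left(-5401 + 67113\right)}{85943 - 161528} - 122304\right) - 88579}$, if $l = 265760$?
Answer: $- \frac{525671243261625}{2656605866} \approx -1.9787 \cdot 10^{5}$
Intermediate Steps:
$\frac{\left(l - 355270\right) \left(S{\left(201 \right)} - 466497\right)}{\left(\frac{-18071 + \left(-5401 + 67113\right)}{85943 - 161528} - 122304\right) - 88579} = \frac{\left(265760 - 355270\right) \left(312 - 466497\right)}{\left(\frac{-18071 + \left(-5401 + 67113\right)}{85943 - 161528} - 122304\right) - 88579} = \frac{\left(-89510\right) \left(-466185\right)}{\left(\frac{-18071 + 61712}{-75585} - 122304\right) - 88579} = \frac{41728219350}{\left(43641 \left(- \frac{1}{75585}\right) - 122304\right) - 88579} = \frac{41728219350}{\left(- \frac{14547}{25195} - 122304\right) - 88579} = \frac{41728219350}{- \frac{3081463827}{25195} - 88579} = \frac{41728219350}{- \frac{5313211732}{25195}} = 41728219350 \left(- \frac{25195}{5313211732}\right) = - \frac{525671243261625}{2656605866}$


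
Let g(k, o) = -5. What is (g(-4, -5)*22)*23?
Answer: -2530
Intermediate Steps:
(g(-4, -5)*22)*23 = -5*22*23 = -110*23 = -2530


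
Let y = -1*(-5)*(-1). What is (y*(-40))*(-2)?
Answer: -400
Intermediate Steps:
y = -5 (y = 5*(-1) = -5)
(y*(-40))*(-2) = -5*(-40)*(-2) = 200*(-2) = -400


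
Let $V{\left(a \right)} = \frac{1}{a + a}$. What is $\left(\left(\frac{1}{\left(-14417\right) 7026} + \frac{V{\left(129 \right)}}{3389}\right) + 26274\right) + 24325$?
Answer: $\frac{124484062175600641}{2460207952189} \approx 50599.0$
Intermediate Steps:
$V{\left(a \right)} = \frac{1}{2 a}$
$\left(\left(\frac{1}{\left(-14417\right) 7026} + \frac{V{\left(129 \right)}}{3389}\right) + 26274\right) + 24325 = \left(\left(\frac{1}{\left(-14417\right) 7026} + \frac{\frac{1}{2} \cdot \frac{1}{129}}{3389}\right) + 26274\right) + 24325 = \left(\left(\left(- \frac{1}{14417}\right) \frac{1}{7026} + \frac{1}{2} \cdot \frac{1}{129} \cdot \frac{1}{3389}\right) + 26274\right) + 24325 = \left(\left(- \frac{1}{101293842} + \frac{1}{258} \cdot \frac{1}{3389}\right) + 26274\right) + 24325 = \left(\left(- \frac{1}{101293842} + \frac{1}{874362}\right) + 26274\right) + 24325 = \left(\frac{2789430}{2460207952189} + 26274\right) + 24325 = \frac{64639503738603216}{2460207952189} + 24325 = \frac{124484062175600641}{2460207952189}$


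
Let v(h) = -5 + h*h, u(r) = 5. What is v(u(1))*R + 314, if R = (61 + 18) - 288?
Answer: -3866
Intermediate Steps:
v(h) = -5 + h²
R = -209 (R = 79 - 288 = -209)
v(u(1))*R + 314 = (-5 + 5²)*(-209) + 314 = (-5 + 25)*(-209) + 314 = 20*(-209) + 314 = -4180 + 314 = -3866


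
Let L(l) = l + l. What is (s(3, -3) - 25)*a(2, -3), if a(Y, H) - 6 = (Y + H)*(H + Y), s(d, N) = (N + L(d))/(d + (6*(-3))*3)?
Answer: -2982/17 ≈ -175.41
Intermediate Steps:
L(l) = 2*l
s(d, N) = (N + 2*d)/(-54 + d) (s(d, N) = (N + 2*d)/(d + (6*(-3))*3) = (N + 2*d)/(d - 18*3) = (N + 2*d)/(d - 54) = (N + 2*d)/(-54 + d))
a(Y, H) = 6 + (H + Y)² (a(Y, H) = 6 + (Y + H)*(H + Y) = 6 + (H + Y)*(H + Y) = 6 + (H + Y)²)
(s(3, -3) - 25)*a(2, -3) = ((-3 + 2*3)/(-54 + 3) - 25)*(6 + (-3 + 2)²) = ((-3 + 6)/(-51) - 25)*(6 + (-1)²) = (-1/51*3 - 25)*(6 + 1) = (-1/17 - 25)*7 = -426/17*7 = -2982/17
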